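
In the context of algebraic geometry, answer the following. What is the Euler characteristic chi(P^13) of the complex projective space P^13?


The complex projective space P^13 has one cell in each even real dimension 0, 2, ..., 26.
The cohomology groups are H^{2k}(P^13) = Z for k = 0,...,13, and 0 otherwise.
Euler characteristic = sum of Betti numbers = 1 per even-dimensional cohomology group.
chi(P^13) = 13 + 1 = 14

14


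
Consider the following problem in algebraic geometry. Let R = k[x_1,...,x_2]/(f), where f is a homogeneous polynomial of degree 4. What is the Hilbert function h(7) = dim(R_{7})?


For R = k[x_1,...,x_n]/(f) with f homogeneous of degree e:
The Hilbert series is (1 - t^e)/(1 - t)^n.
So h(d) = C(d+n-1, n-1) - C(d-e+n-1, n-1) for d >= e.
With n=2, e=4, d=7:
C(7+2-1, 2-1) = C(8, 1) = 8
C(7-4+2-1, 2-1) = C(4, 1) = 4
h(7) = 8 - 4 = 4

4


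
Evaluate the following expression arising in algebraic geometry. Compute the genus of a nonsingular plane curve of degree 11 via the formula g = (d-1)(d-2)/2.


Using the genus formula for smooth plane curves:
g = (d-1)(d-2)/2
g = (11-1)(11-2)/2
g = 10*9/2
g = 90/2 = 45

45


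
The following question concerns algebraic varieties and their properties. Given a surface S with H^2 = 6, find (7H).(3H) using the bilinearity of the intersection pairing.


Using bilinearity of the intersection pairing on a surface S:
(aH).(bH) = ab * (H.H)
We have H^2 = 6.
D.E = (7H).(3H) = 7*3*6
= 21*6
= 126

126


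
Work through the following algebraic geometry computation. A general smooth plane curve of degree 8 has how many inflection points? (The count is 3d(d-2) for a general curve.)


For a general smooth plane curve C of degree d, the inflection points are
the intersection of C with its Hessian curve, which has degree 3(d-2).
By Bezout, the total intersection number is d * 3(d-2) = 8 * 18 = 144.
For a general curve every flex is ordinary, so each contributes
multiplicity 1 to C·Hess(C), and the number of distinct inflection
points is 3d(d-2).
Inflection points = 3*8*(8-2) = 3*8*6 = 144

144


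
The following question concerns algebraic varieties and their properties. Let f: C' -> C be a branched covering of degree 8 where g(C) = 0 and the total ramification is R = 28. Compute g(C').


Riemann-Hurwitz formula: 2g' - 2 = d(2g - 2) + R
Given: d = 8, g = 0, R = 28
2g' - 2 = 8*(2*0 - 2) + 28
2g' - 2 = 8*(-2) + 28
2g' - 2 = -16 + 28 = 12
2g' = 14
g' = 7

7


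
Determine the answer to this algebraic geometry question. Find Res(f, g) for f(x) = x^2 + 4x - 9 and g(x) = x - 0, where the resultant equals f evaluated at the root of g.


For Res(f, x - c), we evaluate f at x = c.
f(0) = 0^2 + 4*0 - 9
= 0 + 0 - 9
= 0 - 9 = -9
Res(f, g) = -9

-9


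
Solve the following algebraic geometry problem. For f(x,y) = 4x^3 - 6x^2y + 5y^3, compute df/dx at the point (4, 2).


df/dx = 3*4*x^2 + 2*(-6)*x^1*y
At (4,2): 3*4*4^2 + 2*(-6)*4^1*2
= 192 - 96
= 96

96


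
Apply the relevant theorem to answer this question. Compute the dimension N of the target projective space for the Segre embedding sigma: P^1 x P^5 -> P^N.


The Segre embedding maps P^m x P^n into P^N via
all products of coordinates from each factor.
N = (m+1)(n+1) - 1
N = (1+1)(5+1) - 1
N = 2*6 - 1
N = 12 - 1 = 11

11


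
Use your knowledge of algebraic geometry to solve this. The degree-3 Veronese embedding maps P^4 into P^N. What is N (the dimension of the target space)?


The Veronese embedding v_d: P^n -> P^N maps each point to all
degree-d monomials in n+1 homogeneous coordinates.
N = C(n+d, d) - 1
N = C(4+3, 3) - 1
N = C(7, 3) - 1
C(7, 3) = 35
N = 35 - 1 = 34

34


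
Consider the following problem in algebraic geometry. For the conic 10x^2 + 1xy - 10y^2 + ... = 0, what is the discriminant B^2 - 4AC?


The discriminant of a conic Ax^2 + Bxy + Cy^2 + ... = 0 is B^2 - 4AC.
B^2 = 1^2 = 1
4AC = 4*10*(-10) = -400
Discriminant = 1 + 400 = 401

401


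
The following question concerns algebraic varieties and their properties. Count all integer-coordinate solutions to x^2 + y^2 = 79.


Systematically check integer values of x where x^2 <= 79.
For each valid x, check if 79 - x^2 is a perfect square.
Total integer solutions found: 0

0


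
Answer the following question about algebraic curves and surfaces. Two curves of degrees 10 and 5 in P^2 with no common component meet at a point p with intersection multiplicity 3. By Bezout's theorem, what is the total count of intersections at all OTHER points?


By Bezout's theorem, the total intersection number is d1 * d2.
Total = 10 * 5 = 50
Intersection multiplicity at p = 3
Remaining intersections = 50 - 3 = 47

47


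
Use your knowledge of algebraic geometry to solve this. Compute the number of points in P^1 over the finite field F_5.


P^1(F_5) has (q^(n+1) - 1)/(q - 1) points.
= 5^1 + 5^0
= 5 + 1
= 6

6


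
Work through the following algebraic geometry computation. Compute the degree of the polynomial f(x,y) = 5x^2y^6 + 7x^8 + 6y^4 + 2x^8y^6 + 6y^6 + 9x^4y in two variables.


Examine each term for its total degree (sum of exponents).
  Term '5x^2y^6' has total degree 2+6 = 8.
  Term '7x^8' has total degree 8+0 = 8.
  Term '6y^4' has total degree 0+4 = 4.
  Term '2x^8y^6' has total degree 8+6 = 14.
  Term '6y^6' has total degree 0+6 = 6.
  Term '9x^4y' has total degree 4+1 = 5.
The maximum total degree among all terms is 14.

14


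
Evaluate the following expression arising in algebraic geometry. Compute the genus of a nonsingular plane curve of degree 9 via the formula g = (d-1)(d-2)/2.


Using the genus formula for smooth plane curves:
g = (d-1)(d-2)/2
g = (9-1)(9-2)/2
g = 8*7/2
g = 56/2 = 28

28


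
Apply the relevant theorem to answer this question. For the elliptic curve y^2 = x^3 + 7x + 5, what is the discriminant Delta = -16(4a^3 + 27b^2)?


Compute each component:
4a^3 = 4*7^3 = 4*343 = 1372
27b^2 = 27*5^2 = 27*25 = 675
4a^3 + 27b^2 = 1372 + 675 = 2047
Delta = -16*2047 = -32752

-32752


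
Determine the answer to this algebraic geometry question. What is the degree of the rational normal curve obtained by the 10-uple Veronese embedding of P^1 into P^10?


The rational normal curve in P^10 is the image of P^1 under the 10-uple Veronese.
A general hyperplane in P^10 pulls back to a degree-10 form on P^1, which has 10 zeros,
so the curve meets a general hyperplane in 10 points. Degree = 10.

10


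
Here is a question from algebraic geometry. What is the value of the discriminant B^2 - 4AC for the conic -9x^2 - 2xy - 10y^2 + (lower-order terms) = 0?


The discriminant of a conic Ax^2 + Bxy + Cy^2 + ... = 0 is B^2 - 4AC.
B^2 = (-2)^2 = 4
4AC = 4*(-9)*(-10) = 360
Discriminant = 4 - 360 = -356

-356


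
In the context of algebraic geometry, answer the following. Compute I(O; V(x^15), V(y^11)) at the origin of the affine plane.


The intersection multiplicity of V(x^a) and V(y^b) at the origin is:
I(O; V(x^15), V(y^11)) = dim_k(k[x,y]/(x^15, y^11))
A basis for k[x,y]/(x^15, y^11) is the set of monomials x^i * y^j
where 0 <= i < 15 and 0 <= j < 11.
The number of such monomials is 15 * 11 = 165

165


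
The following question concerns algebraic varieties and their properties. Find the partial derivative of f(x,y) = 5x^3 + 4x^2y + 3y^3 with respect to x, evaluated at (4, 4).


df/dx = 3*5*x^2 + 2*4*x^1*y
At (4,4): 3*5*4^2 + 2*4*4^1*4
= 240 + 128
= 368

368


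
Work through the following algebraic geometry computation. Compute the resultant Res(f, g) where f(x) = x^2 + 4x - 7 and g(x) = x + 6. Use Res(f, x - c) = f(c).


For Res(f, x - c), we evaluate f at x = c.
f(-6) = (-6)^2 + 4*(-6) - 7
= 36 - 24 - 7
= 12 - 7 = 5
Res(f, g) = 5

5


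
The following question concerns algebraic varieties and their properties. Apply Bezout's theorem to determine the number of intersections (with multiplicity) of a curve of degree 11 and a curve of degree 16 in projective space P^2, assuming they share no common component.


Bezout's theorem states the intersection count equals the product of degrees.
Intersection count = 11 * 16 = 176

176


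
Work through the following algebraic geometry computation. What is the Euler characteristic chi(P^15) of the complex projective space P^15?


The complex projective space P^15 has one cell in each even real dimension 0, 2, ..., 30.
The cohomology groups are H^{2k}(P^15) = Z for k = 0,...,15, and 0 otherwise.
Euler characteristic = sum of Betti numbers = 1 per even-dimensional cohomology group.
chi(P^15) = 15 + 1 = 16

16


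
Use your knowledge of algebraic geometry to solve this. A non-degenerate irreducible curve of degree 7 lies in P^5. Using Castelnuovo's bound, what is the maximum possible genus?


Castelnuovo's bound: write d - 1 = m(r-1) + epsilon with 0 <= epsilon < r-1.
d - 1 = 7 - 1 = 6
r - 1 = 5 - 1 = 4
6 = 1*4 + 2, so m = 1, epsilon = 2
pi(d, r) = m(m-1)(r-1)/2 + m*epsilon
= 1*0*4/2 + 1*2
= 0/2 + 2
= 0 + 2 = 2

2


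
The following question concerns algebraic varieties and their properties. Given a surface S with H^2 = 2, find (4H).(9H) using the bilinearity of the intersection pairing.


Using bilinearity of the intersection pairing on a surface S:
(aH).(bH) = ab * (H.H)
We have H^2 = 2.
D.E = (4H).(9H) = 4*9*2
= 36*2
= 72

72


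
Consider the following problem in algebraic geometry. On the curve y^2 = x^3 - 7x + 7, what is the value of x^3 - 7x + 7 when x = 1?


Compute x^3 - 7x + 7 at x = 1:
x^3 = 1^3 = 1
(-7)*x = (-7)*1 = -7
Sum: 1 - 7 + 7 = 1

1


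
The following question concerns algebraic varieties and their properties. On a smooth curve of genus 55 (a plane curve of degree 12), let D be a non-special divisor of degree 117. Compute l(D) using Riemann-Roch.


First, compute the genus of a smooth plane curve of degree 12:
g = (d-1)(d-2)/2 = (12-1)(12-2)/2 = 55
For a non-special divisor D (i.e., h^1(D) = 0), Riemann-Roch gives:
l(D) = deg(D) - g + 1
Since deg(D) = 117 >= 2g - 1 = 109, D is non-special.
l(D) = 117 - 55 + 1 = 63

63


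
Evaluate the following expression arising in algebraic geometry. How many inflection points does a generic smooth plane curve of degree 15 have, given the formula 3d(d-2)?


For a general smooth plane curve C of degree d, the inflection points are
the intersection of C with its Hessian curve, which has degree 3(d-2).
By Bezout, the total intersection number is d * 3(d-2) = 15 * 39 = 585.
For a general curve every flex is ordinary, so each contributes
multiplicity 1 to C·Hess(C), and the number of distinct inflection
points is 3d(d-2).
Inflection points = 3*15*(15-2) = 3*15*13 = 585

585


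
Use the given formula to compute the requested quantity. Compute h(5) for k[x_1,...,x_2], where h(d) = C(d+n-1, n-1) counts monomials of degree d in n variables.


The Hilbert function for the polynomial ring in 2 variables is:
h(d) = C(d+n-1, n-1)
h(5) = C(5+2-1, 2-1) = C(6, 1)
= 6! / (1! * 5!)
= 6

6


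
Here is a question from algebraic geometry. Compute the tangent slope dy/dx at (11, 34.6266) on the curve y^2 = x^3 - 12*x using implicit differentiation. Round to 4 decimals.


Using implicit differentiation of y^2 = x^3 - 12*x:
2y * dy/dx = 3x^2 - 12
dy/dx = (3x^2 - 12)/(2y)
Numerator: 3*11^2 - 12 = 351
Denominator: 2*34.6266 = 69.2532
dy/dx = 351/69.2532 = 5.0684

5.0684


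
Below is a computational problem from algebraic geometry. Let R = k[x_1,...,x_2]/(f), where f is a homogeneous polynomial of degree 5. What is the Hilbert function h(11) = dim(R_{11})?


For R = k[x_1,...,x_n]/(f) with f homogeneous of degree e:
The Hilbert series is (1 - t^e)/(1 - t)^n.
So h(d) = C(d+n-1, n-1) - C(d-e+n-1, n-1) for d >= e.
With n=2, e=5, d=11:
C(11+2-1, 2-1) = C(12, 1) = 12
C(11-5+2-1, 2-1) = C(7, 1) = 7
h(11) = 12 - 7 = 5

5


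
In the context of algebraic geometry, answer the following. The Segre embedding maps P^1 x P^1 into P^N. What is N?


The Segre embedding maps P^m x P^n into P^N via
all products of coordinates from each factor.
N = (m+1)(n+1) - 1
N = (1+1)(1+1) - 1
N = 2*2 - 1
N = 4 - 1 = 3

3


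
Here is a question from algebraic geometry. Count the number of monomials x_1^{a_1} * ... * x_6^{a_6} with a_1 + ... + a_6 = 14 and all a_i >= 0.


The number of degree-14 monomials in 6 variables is C(d+n-1, n-1).
= C(14+6-1, 6-1) = C(19, 5)
= 11628

11628


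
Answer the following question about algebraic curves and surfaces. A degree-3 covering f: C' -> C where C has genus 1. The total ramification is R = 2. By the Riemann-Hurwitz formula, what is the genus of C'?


Riemann-Hurwitz formula: 2g' - 2 = d(2g - 2) + R
Given: d = 3, g = 1, R = 2
2g' - 2 = 3*(2*1 - 2) + 2
2g' - 2 = 3*0 + 2
2g' - 2 = 0 + 2 = 2
2g' = 4
g' = 2

2


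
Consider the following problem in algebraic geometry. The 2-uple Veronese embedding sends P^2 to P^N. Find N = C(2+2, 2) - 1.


The Veronese embedding v_d: P^n -> P^N maps each point to all
degree-d monomials in n+1 homogeneous coordinates.
N = C(n+d, d) - 1
N = C(2+2, 2) - 1
N = C(4, 2) - 1
C(4, 2) = 6
N = 6 - 1 = 5

5


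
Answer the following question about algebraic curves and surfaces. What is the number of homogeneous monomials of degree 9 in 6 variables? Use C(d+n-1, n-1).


The number of degree-9 monomials in 6 variables is C(d+n-1, n-1).
= C(9+6-1, 6-1) = C(14, 5)
= 2002

2002


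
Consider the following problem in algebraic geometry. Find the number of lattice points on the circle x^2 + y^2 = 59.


Systematically check integer values of x where x^2 <= 59.
For each valid x, check if 59 - x^2 is a perfect square.
Total integer solutions found: 0

0


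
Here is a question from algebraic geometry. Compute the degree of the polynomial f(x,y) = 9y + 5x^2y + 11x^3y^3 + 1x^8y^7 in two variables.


Examine each term for its total degree (sum of exponents).
  Term '9y' has total degree 0+1 = 1.
  Term '5x^2y' has total degree 2+1 = 3.
  Term '11x^3y^3' has total degree 3+3 = 6.
  Term '1x^8y^7' has total degree 8+7 = 15.
The maximum total degree among all terms is 15.

15


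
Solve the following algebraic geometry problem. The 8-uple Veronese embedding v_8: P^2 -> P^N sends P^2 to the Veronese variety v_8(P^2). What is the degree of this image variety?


The Veronese variety v_8(P^2) has degree d^r.
d^r = 8^2 = 64

64


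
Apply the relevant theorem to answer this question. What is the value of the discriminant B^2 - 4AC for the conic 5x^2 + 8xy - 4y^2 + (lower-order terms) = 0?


The discriminant of a conic Ax^2 + Bxy + Cy^2 + ... = 0 is B^2 - 4AC.
B^2 = 8^2 = 64
4AC = 4*5*(-4) = -80
Discriminant = 64 + 80 = 144

144


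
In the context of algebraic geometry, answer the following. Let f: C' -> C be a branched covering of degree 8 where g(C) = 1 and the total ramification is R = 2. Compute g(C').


Riemann-Hurwitz formula: 2g' - 2 = d(2g - 2) + R
Given: d = 8, g = 1, R = 2
2g' - 2 = 8*(2*1 - 2) + 2
2g' - 2 = 8*0 + 2
2g' - 2 = 0 + 2 = 2
2g' = 4
g' = 2

2


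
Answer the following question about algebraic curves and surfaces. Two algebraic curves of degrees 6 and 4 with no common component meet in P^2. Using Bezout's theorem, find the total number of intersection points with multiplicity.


Bezout's theorem states the intersection count equals the product of degrees.
Intersection count = 6 * 4 = 24

24


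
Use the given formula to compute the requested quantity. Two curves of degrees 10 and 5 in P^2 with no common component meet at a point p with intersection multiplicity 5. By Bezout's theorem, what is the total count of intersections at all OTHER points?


By Bezout's theorem, the total intersection number is d1 * d2.
Total = 10 * 5 = 50
Intersection multiplicity at p = 5
Remaining intersections = 50 - 5 = 45

45


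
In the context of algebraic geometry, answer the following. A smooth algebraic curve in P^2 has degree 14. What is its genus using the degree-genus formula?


Using the genus formula for smooth plane curves:
g = (d-1)(d-2)/2
g = (14-1)(14-2)/2
g = 13*12/2
g = 156/2 = 78

78


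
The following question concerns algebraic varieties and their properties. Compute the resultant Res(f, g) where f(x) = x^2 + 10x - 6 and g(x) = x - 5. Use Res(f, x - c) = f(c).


For Res(f, x - c), we evaluate f at x = c.
f(5) = 5^2 + 10*5 - 6
= 25 + 50 - 6
= 75 - 6 = 69
Res(f, g) = 69

69


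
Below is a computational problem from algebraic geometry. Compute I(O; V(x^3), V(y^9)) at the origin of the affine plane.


The intersection multiplicity of V(x^a) and V(y^b) at the origin is:
I(O; V(x^3), V(y^9)) = dim_k(k[x,y]/(x^3, y^9))
A basis for k[x,y]/(x^3, y^9) is the set of monomials x^i * y^j
where 0 <= i < 3 and 0 <= j < 9.
The number of such monomials is 3 * 9 = 27

27


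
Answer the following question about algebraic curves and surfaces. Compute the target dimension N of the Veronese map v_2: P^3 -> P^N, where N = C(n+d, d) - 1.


The Veronese embedding v_d: P^n -> P^N maps each point to all
degree-d monomials in n+1 homogeneous coordinates.
N = C(n+d, d) - 1
N = C(3+2, 2) - 1
N = C(5, 2) - 1
C(5, 2) = 10
N = 10 - 1 = 9

9


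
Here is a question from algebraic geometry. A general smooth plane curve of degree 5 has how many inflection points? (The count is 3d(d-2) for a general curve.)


For a general smooth plane curve C of degree d, the inflection points are
the intersection of C with its Hessian curve, which has degree 3(d-2).
By Bezout, the total intersection number is d * 3(d-2) = 5 * 9 = 45.
For a general curve every flex is ordinary, so each contributes
multiplicity 1 to C·Hess(C), and the number of distinct inflection
points is 3d(d-2).
Inflection points = 3*5*(5-2) = 3*5*3 = 45

45


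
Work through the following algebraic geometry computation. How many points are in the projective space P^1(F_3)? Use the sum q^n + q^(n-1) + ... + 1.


P^1(F_3) has (q^(n+1) - 1)/(q - 1) points.
= 3^1 + 3^0
= 3 + 1
= 4

4


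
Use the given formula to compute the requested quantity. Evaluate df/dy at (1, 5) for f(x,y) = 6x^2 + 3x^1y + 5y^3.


df/dy = 3*x^1 + 3*5*y^2
At (1,5): 3*1^1 + 3*5*5^2
= 3 + 375
= 378

378


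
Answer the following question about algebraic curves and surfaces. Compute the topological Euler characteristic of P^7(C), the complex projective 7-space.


The complex projective space P^7 has one cell in each even real dimension 0, 2, ..., 14.
The cohomology groups are H^{2k}(P^7) = Z for k = 0,...,7, and 0 otherwise.
Euler characteristic = sum of Betti numbers = 1 per even-dimensional cohomology group.
chi(P^7) = 7 + 1 = 8

8


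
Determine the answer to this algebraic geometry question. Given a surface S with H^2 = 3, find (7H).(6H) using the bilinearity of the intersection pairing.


Using bilinearity of the intersection pairing on a surface S:
(aH).(bH) = ab * (H.H)
We have H^2 = 3.
D.E = (7H).(6H) = 7*6*3
= 42*3
= 126

126


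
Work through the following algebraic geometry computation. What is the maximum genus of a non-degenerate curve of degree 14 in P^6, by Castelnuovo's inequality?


Castelnuovo's bound: write d - 1 = m(r-1) + epsilon with 0 <= epsilon < r-1.
d - 1 = 14 - 1 = 13
r - 1 = 6 - 1 = 5
13 = 2*5 + 3, so m = 2, epsilon = 3
pi(d, r) = m(m-1)(r-1)/2 + m*epsilon
= 2*1*5/2 + 2*3
= 10/2 + 6
= 5 + 6 = 11

11


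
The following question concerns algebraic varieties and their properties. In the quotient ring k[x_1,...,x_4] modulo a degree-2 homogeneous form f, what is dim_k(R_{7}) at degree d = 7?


For R = k[x_1,...,x_n]/(f) with f homogeneous of degree e:
The Hilbert series is (1 - t^e)/(1 - t)^n.
So h(d) = C(d+n-1, n-1) - C(d-e+n-1, n-1) for d >= e.
With n=4, e=2, d=7:
C(7+4-1, 4-1) = C(10, 3) = 120
C(7-2+4-1, 4-1) = C(8, 3) = 56
h(7) = 120 - 56 = 64

64


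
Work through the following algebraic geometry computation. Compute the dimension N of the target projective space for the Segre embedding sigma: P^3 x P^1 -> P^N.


The Segre embedding maps P^m x P^n into P^N via
all products of coordinates from each factor.
N = (m+1)(n+1) - 1
N = (3+1)(1+1) - 1
N = 4*2 - 1
N = 8 - 1 = 7

7


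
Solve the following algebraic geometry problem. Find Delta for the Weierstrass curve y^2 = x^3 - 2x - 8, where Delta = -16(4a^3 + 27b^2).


Compute each component:
4a^3 = 4*(-2)^3 = 4*(-8) = -32
27b^2 = 27*(-8)^2 = 27*64 = 1728
4a^3 + 27b^2 = -32 + 1728 = 1696
Delta = -16*1696 = -27136

-27136


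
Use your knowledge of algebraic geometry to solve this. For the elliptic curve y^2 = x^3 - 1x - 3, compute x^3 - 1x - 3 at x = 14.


Compute x^3 - 1x - 3 at x = 14:
x^3 = 14^3 = 2744
(-1)*x = (-1)*14 = -14
Sum: 2744 - 14 - 3 = 2727

2727


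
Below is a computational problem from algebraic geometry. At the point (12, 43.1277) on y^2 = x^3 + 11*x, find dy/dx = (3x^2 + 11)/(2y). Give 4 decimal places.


Using implicit differentiation of y^2 = x^3 + 11*x:
2y * dy/dx = 3x^2 + 11
dy/dx = (3x^2 + 11)/(2y)
Numerator: 3*12^2 + 11 = 443
Denominator: 2*43.1277 = 86.2554
dy/dx = 443/86.2554 = 5.1359

5.1359


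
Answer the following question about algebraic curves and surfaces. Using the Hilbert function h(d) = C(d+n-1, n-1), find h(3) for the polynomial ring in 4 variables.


The Hilbert function for the polynomial ring in 4 variables is:
h(d) = C(d+n-1, n-1)
h(3) = C(3+4-1, 4-1) = C(6, 3)
= 6! / (3! * 3!)
= 20

20


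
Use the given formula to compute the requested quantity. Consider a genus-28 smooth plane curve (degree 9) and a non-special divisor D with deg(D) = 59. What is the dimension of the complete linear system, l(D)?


First, compute the genus of a smooth plane curve of degree 9:
g = (d-1)(d-2)/2 = (9-1)(9-2)/2 = 28
For a non-special divisor D (i.e., h^1(D) = 0), Riemann-Roch gives:
l(D) = deg(D) - g + 1
Since deg(D) = 59 >= 2g - 1 = 55, D is non-special.
l(D) = 59 - 28 + 1 = 32

32


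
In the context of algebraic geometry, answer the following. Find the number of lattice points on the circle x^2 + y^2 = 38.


Systematically check integer values of x where x^2 <= 38.
For each valid x, check if 38 - x^2 is a perfect square.
Total integer solutions found: 0

0


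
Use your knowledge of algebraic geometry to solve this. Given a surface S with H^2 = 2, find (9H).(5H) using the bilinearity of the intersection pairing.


Using bilinearity of the intersection pairing on a surface S:
(aH).(bH) = ab * (H.H)
We have H^2 = 2.
D.E = (9H).(5H) = 9*5*2
= 45*2
= 90

90


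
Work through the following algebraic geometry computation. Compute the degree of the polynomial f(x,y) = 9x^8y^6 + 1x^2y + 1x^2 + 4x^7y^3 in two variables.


Examine each term for its total degree (sum of exponents).
  Term '9x^8y^6' has total degree 8+6 = 14.
  Term '1x^2y' has total degree 2+1 = 3.
  Term '1x^2' has total degree 2+0 = 2.
  Term '4x^7y^3' has total degree 7+3 = 10.
The maximum total degree among all terms is 14.

14


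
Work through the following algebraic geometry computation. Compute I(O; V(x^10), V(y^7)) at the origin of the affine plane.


The intersection multiplicity of V(x^a) and V(y^b) at the origin is:
I(O; V(x^10), V(y^7)) = dim_k(k[x,y]/(x^10, y^7))
A basis for k[x,y]/(x^10, y^7) is the set of monomials x^i * y^j
where 0 <= i < 10 and 0 <= j < 7.
The number of such monomials is 10 * 7 = 70

70


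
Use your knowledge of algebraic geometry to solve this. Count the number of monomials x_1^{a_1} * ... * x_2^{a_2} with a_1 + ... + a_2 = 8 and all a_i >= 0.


The number of degree-8 monomials in 2 variables is C(d+n-1, n-1).
= C(8+2-1, 2-1) = C(9, 1)
= 9

9


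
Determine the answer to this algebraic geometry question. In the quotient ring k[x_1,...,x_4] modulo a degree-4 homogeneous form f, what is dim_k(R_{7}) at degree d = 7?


For R = k[x_1,...,x_n]/(f) with f homogeneous of degree e:
The Hilbert series is (1 - t^e)/(1 - t)^n.
So h(d) = C(d+n-1, n-1) - C(d-e+n-1, n-1) for d >= e.
With n=4, e=4, d=7:
C(7+4-1, 4-1) = C(10, 3) = 120
C(7-4+4-1, 4-1) = C(6, 3) = 20
h(7) = 120 - 20 = 100

100


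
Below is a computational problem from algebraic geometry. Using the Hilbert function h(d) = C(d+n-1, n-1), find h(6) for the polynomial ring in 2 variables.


The Hilbert function for the polynomial ring in 2 variables is:
h(d) = C(d+n-1, n-1)
h(6) = C(6+2-1, 2-1) = C(7, 1)
= 7! / (1! * 6!)
= 7

7


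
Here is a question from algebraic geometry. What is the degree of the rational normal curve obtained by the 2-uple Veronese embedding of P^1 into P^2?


The rational normal curve in P^2 is the image of P^1 under the 2-uple Veronese.
A general hyperplane in P^2 pulls back to a degree-2 form on P^1, which has 2 zeros,
so the curve meets a general hyperplane in 2 points. Degree = 2.

2


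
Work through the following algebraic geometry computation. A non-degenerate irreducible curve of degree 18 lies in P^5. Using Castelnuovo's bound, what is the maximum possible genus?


Castelnuovo's bound: write d - 1 = m(r-1) + epsilon with 0 <= epsilon < r-1.
d - 1 = 18 - 1 = 17
r - 1 = 5 - 1 = 4
17 = 4*4 + 1, so m = 4, epsilon = 1
pi(d, r) = m(m-1)(r-1)/2 + m*epsilon
= 4*3*4/2 + 4*1
= 48/2 + 4
= 24 + 4 = 28

28


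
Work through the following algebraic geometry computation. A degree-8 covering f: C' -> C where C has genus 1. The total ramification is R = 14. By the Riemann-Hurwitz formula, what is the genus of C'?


Riemann-Hurwitz formula: 2g' - 2 = d(2g - 2) + R
Given: d = 8, g = 1, R = 14
2g' - 2 = 8*(2*1 - 2) + 14
2g' - 2 = 8*0 + 14
2g' - 2 = 0 + 14 = 14
2g' = 16
g' = 8

8


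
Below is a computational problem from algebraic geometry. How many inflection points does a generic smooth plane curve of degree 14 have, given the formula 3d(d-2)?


For a general smooth plane curve C of degree d, the inflection points are
the intersection of C with its Hessian curve, which has degree 3(d-2).
By Bezout, the total intersection number is d * 3(d-2) = 14 * 36 = 504.
For a general curve every flex is ordinary, so each contributes
multiplicity 1 to C·Hess(C), and the number of distinct inflection
points is 3d(d-2).
Inflection points = 3*14*(14-2) = 3*14*12 = 504

504


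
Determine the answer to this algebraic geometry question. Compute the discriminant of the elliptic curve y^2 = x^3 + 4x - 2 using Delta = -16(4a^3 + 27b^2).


Compute each component:
4a^3 = 4*4^3 = 4*64 = 256
27b^2 = 27*(-2)^2 = 27*4 = 108
4a^3 + 27b^2 = 256 + 108 = 364
Delta = -16*364 = -5824

-5824


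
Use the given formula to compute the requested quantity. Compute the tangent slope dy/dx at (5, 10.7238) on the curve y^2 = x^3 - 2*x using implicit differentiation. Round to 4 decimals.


Using implicit differentiation of y^2 = x^3 - 2*x:
2y * dy/dx = 3x^2 - 2
dy/dx = (3x^2 - 2)/(2y)
Numerator: 3*5^2 - 2 = 73
Denominator: 2*10.7238 = 21.4476
dy/dx = 73/21.4476 = 3.4036

3.4036


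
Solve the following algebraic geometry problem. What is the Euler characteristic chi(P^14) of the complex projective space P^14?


The complex projective space P^14 has one cell in each even real dimension 0, 2, ..., 28.
The cohomology groups are H^{2k}(P^14) = Z for k = 0,...,14, and 0 otherwise.
Euler characteristic = sum of Betti numbers = 1 per even-dimensional cohomology group.
chi(P^14) = 14 + 1 = 15

15


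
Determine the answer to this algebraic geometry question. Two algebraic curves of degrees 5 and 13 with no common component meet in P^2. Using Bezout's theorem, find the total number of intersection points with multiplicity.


Bezout's theorem states the intersection count equals the product of degrees.
Intersection count = 5 * 13 = 65

65


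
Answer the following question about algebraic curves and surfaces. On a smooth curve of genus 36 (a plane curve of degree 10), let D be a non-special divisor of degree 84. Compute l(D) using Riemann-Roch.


First, compute the genus of a smooth plane curve of degree 10:
g = (d-1)(d-2)/2 = (10-1)(10-2)/2 = 36
For a non-special divisor D (i.e., h^1(D) = 0), Riemann-Roch gives:
l(D) = deg(D) - g + 1
Since deg(D) = 84 >= 2g - 1 = 71, D is non-special.
l(D) = 84 - 36 + 1 = 49

49


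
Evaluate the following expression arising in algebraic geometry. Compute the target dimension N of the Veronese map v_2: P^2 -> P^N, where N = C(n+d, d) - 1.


The Veronese embedding v_d: P^n -> P^N maps each point to all
degree-d monomials in n+1 homogeneous coordinates.
N = C(n+d, d) - 1
N = C(2+2, 2) - 1
N = C(4, 2) - 1
C(4, 2) = 6
N = 6 - 1 = 5

5


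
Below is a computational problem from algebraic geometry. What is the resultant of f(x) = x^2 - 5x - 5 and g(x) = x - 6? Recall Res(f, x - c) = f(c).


For Res(f, x - c), we evaluate f at x = c.
f(6) = 6^2 - 5*6 - 5
= 36 - 30 - 5
= 6 - 5 = 1
Res(f, g) = 1

1


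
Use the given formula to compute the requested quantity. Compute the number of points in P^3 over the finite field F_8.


P^3(F_8) has (q^(n+1) - 1)/(q - 1) points.
= 8^3 + 8^2 + 8^1 + 8^0
= 512 + 64 + 8 + 1
= 585

585


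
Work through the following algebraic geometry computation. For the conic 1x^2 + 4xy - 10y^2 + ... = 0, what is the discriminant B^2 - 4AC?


The discriminant of a conic Ax^2 + Bxy + Cy^2 + ... = 0 is B^2 - 4AC.
B^2 = 4^2 = 16
4AC = 4*1*(-10) = -40
Discriminant = 16 + 40 = 56

56


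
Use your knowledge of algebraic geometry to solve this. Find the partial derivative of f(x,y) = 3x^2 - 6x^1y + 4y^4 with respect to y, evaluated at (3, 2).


df/dy = (-6)*x^1 + 4*4*y^3
At (3,2): (-6)*3^1 + 4*4*2^3
= -18 + 128
= 110

110


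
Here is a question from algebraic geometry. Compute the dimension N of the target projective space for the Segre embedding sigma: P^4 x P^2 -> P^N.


The Segre embedding maps P^m x P^n into P^N via
all products of coordinates from each factor.
N = (m+1)(n+1) - 1
N = (4+1)(2+1) - 1
N = 5*3 - 1
N = 15 - 1 = 14

14


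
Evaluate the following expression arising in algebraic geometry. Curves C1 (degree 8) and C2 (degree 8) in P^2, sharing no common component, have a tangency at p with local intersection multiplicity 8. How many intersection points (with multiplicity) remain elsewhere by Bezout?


By Bezout's theorem, the total intersection number is d1 * d2.
Total = 8 * 8 = 64
Intersection multiplicity at p = 8
Remaining intersections = 64 - 8 = 56

56


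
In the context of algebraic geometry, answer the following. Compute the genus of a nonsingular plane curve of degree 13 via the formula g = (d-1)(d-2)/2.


Using the genus formula for smooth plane curves:
g = (d-1)(d-2)/2
g = (13-1)(13-2)/2
g = 12*11/2
g = 132/2 = 66

66


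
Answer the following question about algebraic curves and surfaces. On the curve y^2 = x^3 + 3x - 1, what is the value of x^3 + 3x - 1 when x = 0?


Compute x^3 + 3x - 1 at x = 0:
x^3 = 0^3 = 0
3*x = 3*0 = 0
Sum: 0 + 0 - 1 = -1

-1


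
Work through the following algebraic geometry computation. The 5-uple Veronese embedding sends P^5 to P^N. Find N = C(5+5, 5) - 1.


The Veronese embedding v_d: P^n -> P^N maps each point to all
degree-d monomials in n+1 homogeneous coordinates.
N = C(n+d, d) - 1
N = C(5+5, 5) - 1
N = C(10, 5) - 1
C(10, 5) = 252
N = 252 - 1 = 251

251


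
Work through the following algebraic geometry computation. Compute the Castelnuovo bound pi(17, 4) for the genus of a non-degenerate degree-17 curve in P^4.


Castelnuovo's bound: write d - 1 = m(r-1) + epsilon with 0 <= epsilon < r-1.
d - 1 = 17 - 1 = 16
r - 1 = 4 - 1 = 3
16 = 5*3 + 1, so m = 5, epsilon = 1
pi(d, r) = m(m-1)(r-1)/2 + m*epsilon
= 5*4*3/2 + 5*1
= 60/2 + 5
= 30 + 5 = 35

35


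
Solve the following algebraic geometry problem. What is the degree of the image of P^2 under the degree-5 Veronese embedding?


The Veronese variety v_5(P^2) has degree d^r.
d^r = 5^2 = 25

25


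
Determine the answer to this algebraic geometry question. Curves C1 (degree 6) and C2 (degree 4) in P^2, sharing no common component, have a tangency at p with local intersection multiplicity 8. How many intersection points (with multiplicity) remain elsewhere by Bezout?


By Bezout's theorem, the total intersection number is d1 * d2.
Total = 6 * 4 = 24
Intersection multiplicity at p = 8
Remaining intersections = 24 - 8 = 16

16


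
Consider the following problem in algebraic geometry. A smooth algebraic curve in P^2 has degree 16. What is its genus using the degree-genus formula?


Using the genus formula for smooth plane curves:
g = (d-1)(d-2)/2
g = (16-1)(16-2)/2
g = 15*14/2
g = 210/2 = 105

105


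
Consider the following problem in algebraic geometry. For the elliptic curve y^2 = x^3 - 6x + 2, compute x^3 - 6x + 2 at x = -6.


Compute x^3 - 6x + 2 at x = -6:
x^3 = (-6)^3 = -216
(-6)*x = (-6)*(-6) = 36
Sum: -216 + 36 + 2 = -178

-178


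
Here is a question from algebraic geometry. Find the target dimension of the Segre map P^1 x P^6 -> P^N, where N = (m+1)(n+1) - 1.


The Segre embedding maps P^m x P^n into P^N via
all products of coordinates from each factor.
N = (m+1)(n+1) - 1
N = (1+1)(6+1) - 1
N = 2*7 - 1
N = 14 - 1 = 13

13


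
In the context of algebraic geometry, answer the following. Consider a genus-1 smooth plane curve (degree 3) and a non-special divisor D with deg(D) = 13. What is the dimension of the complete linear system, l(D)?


First, compute the genus of a smooth plane curve of degree 3:
g = (d-1)(d-2)/2 = (3-1)(3-2)/2 = 1
For a non-special divisor D (i.e., h^1(D) = 0), Riemann-Roch gives:
l(D) = deg(D) - g + 1
Since deg(D) = 13 >= 2g - 1 = 1, D is non-special.
l(D) = 13 - 1 + 1 = 13

13


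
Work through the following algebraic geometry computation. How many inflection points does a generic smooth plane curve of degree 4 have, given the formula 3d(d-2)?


For a general smooth plane curve C of degree d, the inflection points are
the intersection of C with its Hessian curve, which has degree 3(d-2).
By Bezout, the total intersection number is d * 3(d-2) = 4 * 6 = 24.
For a general curve every flex is ordinary, so each contributes
multiplicity 1 to C·Hess(C), and the number of distinct inflection
points is 3d(d-2).
Inflection points = 3*4*(4-2) = 3*4*2 = 24

24


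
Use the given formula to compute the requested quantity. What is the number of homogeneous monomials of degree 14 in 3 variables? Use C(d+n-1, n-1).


The number of degree-14 monomials in 3 variables is C(d+n-1, n-1).
= C(14+3-1, 3-1) = C(16, 2)
= 120

120


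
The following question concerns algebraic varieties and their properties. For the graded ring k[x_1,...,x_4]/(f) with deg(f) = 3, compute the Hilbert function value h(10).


For R = k[x_1,...,x_n]/(f) with f homogeneous of degree e:
The Hilbert series is (1 - t^e)/(1 - t)^n.
So h(d) = C(d+n-1, n-1) - C(d-e+n-1, n-1) for d >= e.
With n=4, e=3, d=10:
C(10+4-1, 4-1) = C(13, 3) = 286
C(10-3+4-1, 4-1) = C(10, 3) = 120
h(10) = 286 - 120 = 166

166


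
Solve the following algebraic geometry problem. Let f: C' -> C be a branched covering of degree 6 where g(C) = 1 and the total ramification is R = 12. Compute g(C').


Riemann-Hurwitz formula: 2g' - 2 = d(2g - 2) + R
Given: d = 6, g = 1, R = 12
2g' - 2 = 6*(2*1 - 2) + 12
2g' - 2 = 6*0 + 12
2g' - 2 = 0 + 12 = 12
2g' = 14
g' = 7

7


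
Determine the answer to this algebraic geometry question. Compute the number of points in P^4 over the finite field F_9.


P^4(F_9) has (q^(n+1) - 1)/(q - 1) points.
= 9^4 + 9^3 + 9^2 + 9^1 + 9^0
= 6561 + 729 + 81 + 9 + 1
= 7381

7381


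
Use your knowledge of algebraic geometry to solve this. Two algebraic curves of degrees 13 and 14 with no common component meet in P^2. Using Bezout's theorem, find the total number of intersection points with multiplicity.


Bezout's theorem states the intersection count equals the product of degrees.
Intersection count = 13 * 14 = 182

182


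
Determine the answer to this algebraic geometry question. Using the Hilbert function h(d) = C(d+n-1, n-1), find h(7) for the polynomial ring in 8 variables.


The Hilbert function for the polynomial ring in 8 variables is:
h(d) = C(d+n-1, n-1)
h(7) = C(7+8-1, 8-1) = C(14, 7)
= 14! / (7! * 7!)
= 3432

3432


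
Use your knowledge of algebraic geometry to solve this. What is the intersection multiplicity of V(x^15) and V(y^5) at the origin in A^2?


The intersection multiplicity of V(x^a) and V(y^b) at the origin is:
I(O; V(x^15), V(y^5)) = dim_k(k[x,y]/(x^15, y^5))
A basis for k[x,y]/(x^15, y^5) is the set of monomials x^i * y^j
where 0 <= i < 15 and 0 <= j < 5.
The number of such monomials is 15 * 5 = 75

75


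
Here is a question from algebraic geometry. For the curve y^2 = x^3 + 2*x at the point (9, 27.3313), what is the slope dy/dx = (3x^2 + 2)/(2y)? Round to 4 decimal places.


Using implicit differentiation of y^2 = x^3 + 2*x:
2y * dy/dx = 3x^2 + 2
dy/dx = (3x^2 + 2)/(2y)
Numerator: 3*9^2 + 2 = 245
Denominator: 2*27.3313 = 54.6626
dy/dx = 245/54.6626 = 4.4820

4.4820


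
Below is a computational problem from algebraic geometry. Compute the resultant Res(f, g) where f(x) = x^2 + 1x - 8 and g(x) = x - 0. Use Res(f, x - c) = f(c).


For Res(f, x - c), we evaluate f at x = c.
f(0) = 0^2 + 1*0 - 8
= 0 + 0 - 8
= 0 - 8 = -8
Res(f, g) = -8

-8


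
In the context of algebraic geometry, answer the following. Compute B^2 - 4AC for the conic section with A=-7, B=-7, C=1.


The discriminant of a conic Ax^2 + Bxy + Cy^2 + ... = 0 is B^2 - 4AC.
B^2 = (-7)^2 = 49
4AC = 4*(-7)*1 = -28
Discriminant = 49 + 28 = 77

77


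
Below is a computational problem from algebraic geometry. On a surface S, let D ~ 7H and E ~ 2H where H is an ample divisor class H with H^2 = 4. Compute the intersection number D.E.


Using bilinearity of the intersection pairing on a surface S:
(aH).(bH) = ab * (H.H)
We have H^2 = 4.
D.E = (7H).(2H) = 7*2*4
= 14*4
= 56

56


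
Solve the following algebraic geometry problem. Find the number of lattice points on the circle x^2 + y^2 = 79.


Systematically check integer values of x where x^2 <= 79.
For each valid x, check if 79 - x^2 is a perfect square.
Total integer solutions found: 0

0


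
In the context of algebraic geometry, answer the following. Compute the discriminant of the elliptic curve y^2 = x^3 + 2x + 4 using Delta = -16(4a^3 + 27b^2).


Compute each component:
4a^3 = 4*2^3 = 4*8 = 32
27b^2 = 27*4^2 = 27*16 = 432
4a^3 + 27b^2 = 32 + 432 = 464
Delta = -16*464 = -7424

-7424


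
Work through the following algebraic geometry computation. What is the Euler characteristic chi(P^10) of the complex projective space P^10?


The complex projective space P^10 has one cell in each even real dimension 0, 2, ..., 20.
The cohomology groups are H^{2k}(P^10) = Z for k = 0,...,10, and 0 otherwise.
Euler characteristic = sum of Betti numbers = 1 per even-dimensional cohomology group.
chi(P^10) = 10 + 1 = 11

11


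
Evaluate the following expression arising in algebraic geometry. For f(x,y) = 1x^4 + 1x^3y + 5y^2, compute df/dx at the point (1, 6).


df/dx = 4*1*x^3 + 3*1*x^2*y
At (1,6): 4*1*1^3 + 3*1*1^2*6
= 4 + 18
= 22

22


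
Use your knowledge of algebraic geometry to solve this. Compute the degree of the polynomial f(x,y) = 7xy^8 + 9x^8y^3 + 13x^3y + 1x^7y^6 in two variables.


Examine each term for its total degree (sum of exponents).
  Term '7xy^8' has total degree 1+8 = 9.
  Term '9x^8y^3' has total degree 8+3 = 11.
  Term '13x^3y' has total degree 3+1 = 4.
  Term '1x^7y^6' has total degree 7+6 = 13.
The maximum total degree among all terms is 13.

13


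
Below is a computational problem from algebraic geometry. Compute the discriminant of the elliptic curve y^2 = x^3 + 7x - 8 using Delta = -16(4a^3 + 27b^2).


Compute each component:
4a^3 = 4*7^3 = 4*343 = 1372
27b^2 = 27*(-8)^2 = 27*64 = 1728
4a^3 + 27b^2 = 1372 + 1728 = 3100
Delta = -16*3100 = -49600

-49600


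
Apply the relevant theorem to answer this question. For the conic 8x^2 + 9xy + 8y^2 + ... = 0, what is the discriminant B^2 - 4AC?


The discriminant of a conic Ax^2 + Bxy + Cy^2 + ... = 0 is B^2 - 4AC.
B^2 = 9^2 = 81
4AC = 4*8*8 = 256
Discriminant = 81 - 256 = -175

-175


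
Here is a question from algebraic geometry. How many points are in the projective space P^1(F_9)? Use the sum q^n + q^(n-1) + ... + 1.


P^1(F_9) has (q^(n+1) - 1)/(q - 1) points.
= 9^1 + 9^0
= 9 + 1
= 10

10
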